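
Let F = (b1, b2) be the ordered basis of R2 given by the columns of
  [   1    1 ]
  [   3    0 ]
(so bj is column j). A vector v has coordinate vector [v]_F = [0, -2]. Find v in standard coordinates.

By definition v = 0·b1 - 2b2.
Summing componentwise gives [-2, 0].

[-2, 0]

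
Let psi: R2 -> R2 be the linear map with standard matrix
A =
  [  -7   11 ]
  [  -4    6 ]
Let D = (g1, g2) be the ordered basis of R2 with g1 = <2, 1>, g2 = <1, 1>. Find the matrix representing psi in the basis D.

[[-1, 2], [-1, 0]]

With P the matrix whose columns are g1, g2, [psi]_D = P^(-1) A P.
Column by column: psi(g1) = A g1 = <-3, -2>; its D-coordinates <-1, -1> give column 1.
Continuing for each basis vector yields [psi]_D = [[-1, 2], [-1, 0]].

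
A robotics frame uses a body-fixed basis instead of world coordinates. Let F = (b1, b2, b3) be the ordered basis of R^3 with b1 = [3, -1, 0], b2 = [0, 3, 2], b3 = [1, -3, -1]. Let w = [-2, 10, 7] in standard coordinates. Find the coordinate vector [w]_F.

[-1, 4, 1]

[w]_F is the unique c with M c = w, where M has columns b1, ..., b3.
Solving this 3x3 system gives c = (-1, 4, 1).
Check: -b1 + 4b2 + b3 = [-2, 10, 7].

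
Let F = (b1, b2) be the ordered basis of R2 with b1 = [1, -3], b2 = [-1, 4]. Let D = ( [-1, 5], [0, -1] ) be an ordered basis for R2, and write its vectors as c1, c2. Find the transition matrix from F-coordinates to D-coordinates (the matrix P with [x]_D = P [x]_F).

Take x = bj: its F-coordinates are the j-th standard unit vector, so P e_j — column j of P — equals [bj]_D.
b1 = -c1 - 2c2, giving column 1 = [-1, -2]; repeating for each j gives P = [[-1, 1], [-2, 1]].

[[-1, 1], [-2, 1]]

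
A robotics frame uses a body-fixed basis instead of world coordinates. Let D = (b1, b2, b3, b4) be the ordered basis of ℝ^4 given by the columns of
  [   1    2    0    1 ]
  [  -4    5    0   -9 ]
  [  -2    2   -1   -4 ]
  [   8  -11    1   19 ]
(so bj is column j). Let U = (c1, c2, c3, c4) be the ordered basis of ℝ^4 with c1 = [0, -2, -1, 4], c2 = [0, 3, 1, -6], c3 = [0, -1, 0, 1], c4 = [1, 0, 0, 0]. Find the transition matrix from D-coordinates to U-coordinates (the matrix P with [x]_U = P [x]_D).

Column j of P is [bj]_U, since P maps D-coordinates to U-coordinates.
Expressing b1 in U: b1 = 2c1 + 0·c2 + 0·c3 + c4, so column 1 of P is [2, 0, 0, 1].
Doing the same for each bj gives P = [[2, 0, 2, 2], [0, 2, 1, -2], [0, 1, -1, -1], [1, 2, 0, 1]].

[[2, 0, 2, 2], [0, 2, 1, -2], [0, 1, -1, -1], [1, 2, 0, 1]]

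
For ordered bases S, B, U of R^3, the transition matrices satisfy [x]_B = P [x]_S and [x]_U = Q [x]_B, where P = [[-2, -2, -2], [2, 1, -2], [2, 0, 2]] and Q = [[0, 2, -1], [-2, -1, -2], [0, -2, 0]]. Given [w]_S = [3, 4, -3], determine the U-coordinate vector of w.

[32, 0, -32]

Apply P to get B-coordinates [-8, 16, 0], then Q to get U-coordinates.
The result is [w]_U = [32, 0, -32].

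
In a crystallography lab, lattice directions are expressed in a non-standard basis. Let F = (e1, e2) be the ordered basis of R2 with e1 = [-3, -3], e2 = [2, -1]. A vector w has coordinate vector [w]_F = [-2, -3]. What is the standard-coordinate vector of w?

The coordinates say w = -2e1 - 3e2; adding the scaled basis vectors gives [0, 9].

[0, 9]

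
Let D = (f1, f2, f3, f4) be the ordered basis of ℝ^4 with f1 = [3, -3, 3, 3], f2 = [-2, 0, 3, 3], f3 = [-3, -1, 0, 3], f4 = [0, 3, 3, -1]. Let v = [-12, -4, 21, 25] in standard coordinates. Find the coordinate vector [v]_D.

Write v = c_1 f1 + ... + c_4 f4 and solve for the c_i.
Gaussian elimination on [M | v] yields c = (2, 3, 4, 2).
Check: 2f1 + 3f2 + 4f3 + 2f4 = [-12, -4, 21, 25].

[2, 3, 4, 2]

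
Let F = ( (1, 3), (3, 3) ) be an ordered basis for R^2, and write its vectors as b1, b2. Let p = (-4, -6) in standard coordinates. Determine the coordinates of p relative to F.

Write p = c_1 b1 + c_2 b2 and solve for the c_i.
System: c_1 + 3c_2 = -4, 3c_1 + 3c_2 = -6; solving gives c_1 = -1, c_2 = -1.
Check: -b1 - b2 = (-4, -6).

(-1, -1)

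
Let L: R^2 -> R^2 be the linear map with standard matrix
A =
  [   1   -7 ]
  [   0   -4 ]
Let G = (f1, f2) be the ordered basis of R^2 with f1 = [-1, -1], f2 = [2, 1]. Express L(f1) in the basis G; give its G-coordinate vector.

Compute L(f1) = A f1 = [6, 4] in standard coordinates.
Then write this in G-coordinates: solve for y in y_1 f1 + y_2 f2 = [6, 4].
This gives y = [-2, 2], which is column 1 of [L]_G.

[-2, 2]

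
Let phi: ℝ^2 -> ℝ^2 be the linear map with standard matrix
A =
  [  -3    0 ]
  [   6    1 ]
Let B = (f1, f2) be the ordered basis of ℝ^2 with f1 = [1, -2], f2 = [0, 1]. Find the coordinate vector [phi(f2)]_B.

[0, 1]

Column 2 of [phi]_B is the B-coordinate vector of phi(f2).
In standard coordinates phi(f2) = A f2 = [0, 1].
Converting to B: [0, 1] = 0·f1 + f2, so the coordinate vector is [0, 1].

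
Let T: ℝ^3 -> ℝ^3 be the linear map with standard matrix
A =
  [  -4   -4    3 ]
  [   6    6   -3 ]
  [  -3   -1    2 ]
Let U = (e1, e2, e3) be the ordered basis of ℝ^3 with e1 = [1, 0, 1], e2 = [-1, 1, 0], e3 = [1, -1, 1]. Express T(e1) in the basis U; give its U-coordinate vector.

[2, 0, -3]

Compute T(e1) = A e1 = [-1, 3, -1] in standard coordinates.
Then write this in U-coordinates: solve for y in y_1 e1 + ... + y_3 e3 = [-1, 3, -1].
This gives y = [2, 0, -3], which is column 1 of [T]_U.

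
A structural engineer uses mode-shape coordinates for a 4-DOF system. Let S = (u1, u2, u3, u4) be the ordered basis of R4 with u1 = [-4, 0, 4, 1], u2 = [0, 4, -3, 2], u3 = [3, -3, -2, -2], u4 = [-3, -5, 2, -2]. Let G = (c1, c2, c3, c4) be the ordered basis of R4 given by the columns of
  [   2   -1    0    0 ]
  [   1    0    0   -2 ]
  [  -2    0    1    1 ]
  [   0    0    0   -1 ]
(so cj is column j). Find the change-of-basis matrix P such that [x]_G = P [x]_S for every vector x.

Column j of P is [uj]_G, since P maps S-coordinates to G-coordinates.
Expressing u1 in G: u1 = -2c1 + 0·c2 + c3 - c4, so column 1 of P is [-2, 0, 1, -1].
Doing the same for each uj gives P = [[-2, 0, 1, -1], [0, 0, -1, 1], [1, -1, -2, -2], [-1, -2, 2, 2]].

[[-2, 0, 1, -1], [0, 0, -1, 1], [1, -1, -2, -2], [-1, -2, 2, 2]]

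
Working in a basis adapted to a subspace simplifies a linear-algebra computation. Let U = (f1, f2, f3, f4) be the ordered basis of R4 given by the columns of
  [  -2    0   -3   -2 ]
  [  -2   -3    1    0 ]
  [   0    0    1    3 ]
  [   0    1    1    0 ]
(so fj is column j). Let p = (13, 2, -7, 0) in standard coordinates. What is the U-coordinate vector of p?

(-3, 1, -1, -2)

Write p = c_1 f1 + ... + c_4 f4 and solve for the c_i.
Row-reducing the augmented matrix [M | p] gives c = (-3, 1, -1, -2).
Check: -3f1 + f2 - f3 - 2f4 = (13, 2, -7, 0).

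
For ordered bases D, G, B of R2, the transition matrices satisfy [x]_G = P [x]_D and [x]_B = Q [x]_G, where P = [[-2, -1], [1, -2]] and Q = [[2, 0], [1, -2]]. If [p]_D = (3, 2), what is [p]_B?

Apply P to get G-coordinates (-8, -1), then Q to get B-coordinates.
The result is [p]_B = (-16, -6).

(-16, -6)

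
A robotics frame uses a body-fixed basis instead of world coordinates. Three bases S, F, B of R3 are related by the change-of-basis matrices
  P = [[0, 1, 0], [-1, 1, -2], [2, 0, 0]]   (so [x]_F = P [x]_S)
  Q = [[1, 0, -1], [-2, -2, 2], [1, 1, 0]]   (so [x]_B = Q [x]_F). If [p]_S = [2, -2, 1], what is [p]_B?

[-6, 24, -8]

Apply P to get F-coordinates [-2, -6, 4], then Q to get B-coordinates.
The result is [p]_B = [-6, 24, -8].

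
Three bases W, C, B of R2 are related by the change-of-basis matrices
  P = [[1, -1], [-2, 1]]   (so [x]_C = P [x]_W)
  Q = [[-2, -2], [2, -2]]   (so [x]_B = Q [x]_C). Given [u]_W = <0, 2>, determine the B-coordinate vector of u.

First [u]_C = P [u]_W = <-2, 2>.
Then [u]_B = Q [u]_C = <0, -8>.

<0, -8>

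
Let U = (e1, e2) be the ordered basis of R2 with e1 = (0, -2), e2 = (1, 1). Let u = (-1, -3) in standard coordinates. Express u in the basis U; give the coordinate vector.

Write u = c_1 e1 + c_2 e2 and solve for the c_i.
System: 0c_1 + c_2 = -1, -2c_1 + c_2 = -3; solving gives c_1 = 1, c_2 = -1.
Check: e1 - e2 = (-1, -3).

(1, -1)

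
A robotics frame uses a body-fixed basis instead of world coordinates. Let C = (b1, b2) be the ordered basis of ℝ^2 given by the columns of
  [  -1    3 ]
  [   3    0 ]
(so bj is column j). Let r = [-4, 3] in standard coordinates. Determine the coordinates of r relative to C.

[1, -1]

[r]_C is the unique c with M c = r, where M has columns b1, b2.
System: -c_1 + 3c_2 = -4, 3c_1 + 0c_2 = 3; solving gives c_1 = 1, c_2 = -1.
Check: b1 - b2 = [-4, 3].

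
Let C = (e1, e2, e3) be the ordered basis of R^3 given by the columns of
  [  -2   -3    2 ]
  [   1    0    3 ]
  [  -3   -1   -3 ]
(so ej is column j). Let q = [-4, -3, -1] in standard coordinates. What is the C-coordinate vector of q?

We seek scalars with c_1 e1 + ... + c_3 e3 = q; equivalently solve M c = q where the columns of M are e1, ..., e3.
Gaussian elimination on [M | q] yields c = (3, -2, -2).
Check: 3e1 - 2e2 - 2e3 = [-4, -3, -1].

[3, -2, -2]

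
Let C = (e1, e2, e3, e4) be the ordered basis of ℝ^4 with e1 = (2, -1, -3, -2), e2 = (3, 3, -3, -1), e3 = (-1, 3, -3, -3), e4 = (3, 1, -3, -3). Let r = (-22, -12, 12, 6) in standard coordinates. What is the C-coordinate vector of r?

(2, -4, 2, -4)

We seek scalars with c_1 e1 + ... + c_4 e4 = r; equivalently solve M c = r where the columns of M are e1, ..., e4.
Gaussian elimination on [M | r] yields c = (2, -4, 2, -4).
Check: 2e1 - 4e2 + 2e3 - 4e4 = (-22, -12, 12, 6).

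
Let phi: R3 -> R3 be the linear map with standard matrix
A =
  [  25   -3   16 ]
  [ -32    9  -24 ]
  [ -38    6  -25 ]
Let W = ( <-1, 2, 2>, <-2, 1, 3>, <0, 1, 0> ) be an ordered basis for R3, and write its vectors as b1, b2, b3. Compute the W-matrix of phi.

With P the matrix whose columns are b1, ..., b3, [phi]_W = P^(-1) A P.
Column by column: phi(b1) = A b1 = <1, 2, 0>; its W-coordinates <3, -2, -2> give column 1.
Continuing for each basis vector yields [phi]_W = [[3, -1, 3], [-2, 3, 0], [-2, 0, 3]].

[[3, -1, 3], [-2, 3, 0], [-2, 0, 3]]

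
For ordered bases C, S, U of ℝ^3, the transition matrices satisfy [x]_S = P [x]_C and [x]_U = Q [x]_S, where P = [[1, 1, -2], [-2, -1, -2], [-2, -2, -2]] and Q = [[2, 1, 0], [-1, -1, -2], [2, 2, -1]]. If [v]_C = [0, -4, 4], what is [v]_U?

First [v]_S = P [v]_C = [-12, -4, 0].
Then [v]_U = Q [v]_S = [-28, 16, -32].

[-28, 16, -32]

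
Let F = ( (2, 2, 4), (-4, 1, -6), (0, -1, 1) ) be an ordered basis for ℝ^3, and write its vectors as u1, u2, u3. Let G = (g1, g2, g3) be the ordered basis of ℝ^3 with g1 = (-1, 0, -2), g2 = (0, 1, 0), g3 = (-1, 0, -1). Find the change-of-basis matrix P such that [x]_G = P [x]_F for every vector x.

Let M have columns uj and N have columns gj. Then for every x, N [x]_G = x = M [x]_F, so P = N^(-1) M.
Since det N = -1, N^(-1) has integer entries; multiplying gives P = [[-2, 2, -1], [2, 1, -1], [0, 2, 1]].

[[-2, 2, -1], [2, 1, -1], [0, 2, 1]]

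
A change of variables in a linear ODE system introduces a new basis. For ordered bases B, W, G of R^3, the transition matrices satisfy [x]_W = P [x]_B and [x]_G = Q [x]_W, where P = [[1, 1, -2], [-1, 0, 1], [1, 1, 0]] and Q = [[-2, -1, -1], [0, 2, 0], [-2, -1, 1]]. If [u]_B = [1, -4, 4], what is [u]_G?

First [u]_W = P [u]_B = [-11, 3, -3].
Then [u]_G = Q [u]_W = [22, 6, 16].

[22, 6, 16]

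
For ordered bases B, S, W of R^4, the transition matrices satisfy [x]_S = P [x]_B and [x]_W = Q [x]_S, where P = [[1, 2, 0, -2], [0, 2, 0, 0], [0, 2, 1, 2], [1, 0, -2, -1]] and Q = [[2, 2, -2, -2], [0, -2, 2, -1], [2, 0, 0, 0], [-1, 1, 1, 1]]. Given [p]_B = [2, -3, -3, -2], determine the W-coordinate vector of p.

[-6, -24, 0, -9]

Apply P to get S-coordinates [0, -6, -13, 10], then Q to get W-coordinates.
The result is [p]_W = [-6, -24, 0, -9].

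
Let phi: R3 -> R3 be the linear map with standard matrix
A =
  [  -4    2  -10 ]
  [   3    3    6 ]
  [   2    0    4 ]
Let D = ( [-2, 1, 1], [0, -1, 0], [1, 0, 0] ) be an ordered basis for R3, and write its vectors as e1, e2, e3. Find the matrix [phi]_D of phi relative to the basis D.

[[0, 0, 2], [-3, 3, -1], [0, -2, 0]]

The j-th column of [phi]_D is [phi(ej)]_D.
phi(e1) = A e1 = [0, 3, 0] = 0·e1 - 3e2 + 0·e3, so column 1 is [0, -3, 0].
Repeating for e2, e3 and assembling the columns gives [[0, 0, 2], [-3, 3, -1], [0, -2, 0]].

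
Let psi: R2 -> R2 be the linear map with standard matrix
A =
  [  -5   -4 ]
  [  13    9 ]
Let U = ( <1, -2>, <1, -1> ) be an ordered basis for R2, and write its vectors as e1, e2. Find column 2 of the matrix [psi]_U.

<-3, 2>

Column 2 of [psi]_U is the U-coordinate vector of psi(e2).
In standard coordinates psi(e2) = A e2 = <-1, 4>.
Converting to U: <-1, 4> = -3e1 + 2e2, so the coordinate vector is <-3, 2>.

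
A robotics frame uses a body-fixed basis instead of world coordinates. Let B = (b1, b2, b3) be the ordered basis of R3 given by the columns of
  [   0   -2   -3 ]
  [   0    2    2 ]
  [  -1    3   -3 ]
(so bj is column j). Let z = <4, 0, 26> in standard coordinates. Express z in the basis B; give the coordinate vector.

<-2, 4, -4>

Write z = c_1 b1 + ... + c_3 b3 and solve for the c_i.
Solving this 3x3 system gives c = (-2, 4, -4).
Check: -2b1 + 4b2 - 4b3 = <4, 0, 26>.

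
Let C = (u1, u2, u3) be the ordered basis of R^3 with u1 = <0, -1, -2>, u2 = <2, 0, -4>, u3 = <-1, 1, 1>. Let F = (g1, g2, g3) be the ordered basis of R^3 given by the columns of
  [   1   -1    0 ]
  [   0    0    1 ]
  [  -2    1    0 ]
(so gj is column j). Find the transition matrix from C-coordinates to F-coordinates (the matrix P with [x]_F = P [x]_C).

[[2, 2, 0], [2, 0, 1], [-1, 0, 1]]

Let M have columns uj and N have columns gj. Then for every x, N [x]_F = x = M [x]_C, so P = N^(-1) M.
Since det N = 1, N^(-1) has integer entries; multiplying gives P = [[2, 2, 0], [2, 0, 1], [-1, 0, 1]].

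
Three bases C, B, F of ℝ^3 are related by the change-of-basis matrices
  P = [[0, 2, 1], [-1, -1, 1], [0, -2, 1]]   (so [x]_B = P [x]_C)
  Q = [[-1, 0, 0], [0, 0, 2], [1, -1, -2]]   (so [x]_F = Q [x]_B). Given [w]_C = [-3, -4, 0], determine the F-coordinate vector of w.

[8, 16, -31]

First [w]_B = P [w]_C = [-8, 7, 8].
Then [w]_F = Q [w]_B = [8, 16, -31].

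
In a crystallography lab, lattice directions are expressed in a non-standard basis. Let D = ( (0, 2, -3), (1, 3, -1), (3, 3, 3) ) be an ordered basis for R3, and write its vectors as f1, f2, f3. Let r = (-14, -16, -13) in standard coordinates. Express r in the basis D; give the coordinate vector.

Write r = c_1 f1 + ... + c_3 f3 and solve for the c_i.
Gaussian elimination on [M | r] yields c = (1, -2, -4).
Check: f1 - 2f2 - 4f3 = (-14, -16, -13).

(1, -2, -4)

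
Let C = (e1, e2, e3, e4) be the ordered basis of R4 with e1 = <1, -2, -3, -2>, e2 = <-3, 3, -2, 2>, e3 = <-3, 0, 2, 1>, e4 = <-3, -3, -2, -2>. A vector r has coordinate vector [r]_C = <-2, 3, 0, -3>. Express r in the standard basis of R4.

<-2, 22, 6, 16>

r = M [r]_C, where M has columns e1, ..., e4.
Carrying out the matrix-vector product, r = <-2, 22, 6, 16>.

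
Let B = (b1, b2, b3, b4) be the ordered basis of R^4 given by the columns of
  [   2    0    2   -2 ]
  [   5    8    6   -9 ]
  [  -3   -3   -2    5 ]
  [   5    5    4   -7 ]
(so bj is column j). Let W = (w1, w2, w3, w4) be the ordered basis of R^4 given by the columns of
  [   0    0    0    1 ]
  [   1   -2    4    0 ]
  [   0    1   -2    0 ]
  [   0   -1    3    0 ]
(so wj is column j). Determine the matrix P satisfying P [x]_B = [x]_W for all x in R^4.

Let M have columns bj and N have columns wj. Then for every x, N [x]_W = x = M [x]_B, so P = N^(-1) M.
Since det N = -1, N^(-1) has integer entries; multiplying gives P = [[-1, 2, 2, 1], [1, 1, 2, 1], [2, 2, 2, -2], [2, 0, 2, -2]].

[[-1, 2, 2, 1], [1, 1, 2, 1], [2, 2, 2, -2], [2, 0, 2, -2]]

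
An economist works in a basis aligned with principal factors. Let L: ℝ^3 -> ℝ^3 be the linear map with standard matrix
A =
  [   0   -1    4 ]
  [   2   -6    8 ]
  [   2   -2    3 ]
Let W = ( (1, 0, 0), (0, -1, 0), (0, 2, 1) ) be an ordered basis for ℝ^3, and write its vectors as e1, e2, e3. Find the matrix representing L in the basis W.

Let P have columns e1, ..., e3. Then [L]_W = P^(-1) A P.
Here det P = -1, so P^(-1) is integer; computing A P first and then P^(-1)(A P) gives [[0, 1, 2], [2, -2, 2], [2, 2, -1]].

[[0, 1, 2], [2, -2, 2], [2, 2, -1]]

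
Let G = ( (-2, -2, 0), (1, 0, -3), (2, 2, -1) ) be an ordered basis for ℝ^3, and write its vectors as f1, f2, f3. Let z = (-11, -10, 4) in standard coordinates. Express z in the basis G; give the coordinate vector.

We seek scalars with c_1 f1 + ... + c_3 f3 = z; equivalently solve M c = z where the columns of M are f1, ..., f3.
Gaussian elimination on [M | z] yields c = (4, -1, -1).
Check: 4f1 - f2 - f3 = (-11, -10, 4).

(4, -1, -1)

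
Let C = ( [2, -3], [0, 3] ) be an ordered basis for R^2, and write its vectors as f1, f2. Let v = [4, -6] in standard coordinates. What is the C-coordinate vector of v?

Write v = c_1 f1 + c_2 f2 and solve for the c_i.
System: 2c_1 + 0c_2 = 4, -3c_1 + 3c_2 = -6; solving gives c_1 = 2, c_2 = 0.
Check: 2f1 + 0·f2 = [4, -6].

[2, 0]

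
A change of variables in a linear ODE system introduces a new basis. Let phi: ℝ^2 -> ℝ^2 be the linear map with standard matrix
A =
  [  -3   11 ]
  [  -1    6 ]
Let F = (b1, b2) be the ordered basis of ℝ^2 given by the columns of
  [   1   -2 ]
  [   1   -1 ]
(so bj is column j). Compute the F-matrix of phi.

[[2, -3], [-3, 1]]

With P the matrix whose columns are b1, b2, [phi]_F = P^(-1) A P.
Column by column: phi(b1) = A b1 = (8, 5); its F-coordinates (2, -3) give column 1.
Continuing for each basis vector yields [phi]_F = [[2, -3], [-3, 1]].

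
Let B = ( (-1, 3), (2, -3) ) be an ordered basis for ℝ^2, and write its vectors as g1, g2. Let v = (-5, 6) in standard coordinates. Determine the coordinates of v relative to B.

(-1, -3)

We seek scalars with c_1 g1 + c_2 g2 = v; equivalently solve M c = v where the columns of M are g1, g2.
System: -c_1 + 2c_2 = -5, 3c_1 - 3c_2 = 6; solving gives c_1 = -1, c_2 = -3.
Check: -g1 - 3g2 = (-5, 6).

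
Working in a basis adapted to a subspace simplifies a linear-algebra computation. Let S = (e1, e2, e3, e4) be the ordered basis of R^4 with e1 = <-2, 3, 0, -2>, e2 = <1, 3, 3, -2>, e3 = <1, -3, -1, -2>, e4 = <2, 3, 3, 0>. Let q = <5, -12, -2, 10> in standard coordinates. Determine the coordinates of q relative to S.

[q]_S is the unique c with M c = q, where M has columns e1, ..., e4.
Solving this 4x4 system gives c = (-4, 0, -1, -1).
Check: -4e1 + 0·e2 - e3 - e4 = <5, -12, -2, 10>.

<-4, 0, -1, -1>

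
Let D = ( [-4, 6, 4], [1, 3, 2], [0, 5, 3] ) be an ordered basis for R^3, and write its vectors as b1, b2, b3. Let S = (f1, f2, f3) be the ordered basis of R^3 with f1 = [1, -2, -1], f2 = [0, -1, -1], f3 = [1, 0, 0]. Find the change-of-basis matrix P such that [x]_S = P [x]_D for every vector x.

[[-2, -1, -2], [-2, -1, -1], [-2, 2, 2]]

Let M have columns bj and N have columns fj. Then for every x, N [x]_S = x = M [x]_D, so P = N^(-1) M.
Since det N = 1, N^(-1) has integer entries; multiplying gives P = [[-2, -1, -2], [-2, -1, -1], [-2, 2, 2]].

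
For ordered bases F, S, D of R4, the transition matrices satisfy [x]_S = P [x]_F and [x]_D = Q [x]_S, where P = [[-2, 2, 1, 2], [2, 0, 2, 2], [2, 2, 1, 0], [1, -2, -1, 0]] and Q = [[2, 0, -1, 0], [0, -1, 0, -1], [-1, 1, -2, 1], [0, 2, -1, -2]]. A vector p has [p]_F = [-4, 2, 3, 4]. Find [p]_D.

Composing the changes, [p]_D = Q P [p]_F.
Q P = [[-6, 2, 1, 4], [-3, 2, -1, -2], [1, -8, -2, 0], [0, 2, 5, 4]]; applying this to [-4, 2, 3, 4] gives [47, 5, -26, 35].

[47, 5, -26, 35]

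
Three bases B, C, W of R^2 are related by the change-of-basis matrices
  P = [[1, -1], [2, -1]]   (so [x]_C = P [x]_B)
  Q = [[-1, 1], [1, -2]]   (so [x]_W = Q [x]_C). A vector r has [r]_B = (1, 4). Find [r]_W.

(1, 1)

Composing the changes, [r]_W = Q P [r]_B.
Q P = [[1, 0], [-3, 1]]; applying this to (1, 4) gives (1, 1).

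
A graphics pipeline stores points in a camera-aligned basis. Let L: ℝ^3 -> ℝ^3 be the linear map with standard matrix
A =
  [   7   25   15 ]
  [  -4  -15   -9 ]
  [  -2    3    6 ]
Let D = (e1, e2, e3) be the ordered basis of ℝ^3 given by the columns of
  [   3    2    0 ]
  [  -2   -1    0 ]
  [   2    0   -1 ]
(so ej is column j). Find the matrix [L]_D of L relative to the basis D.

The j-th column of [L]_D is [L(ej)]_D.
L(e1) = A e1 = <1, 0, 0> = -e1 + 2e2 - 2e3, so column 1 is <-1, 2, -2>.
Repeating for e2, e3 and assembling the columns gives [[-1, -3, -3], [2, -1, -3], [-2, 1, 0]].

[[-1, -3, -3], [2, -1, -3], [-2, 1, 0]]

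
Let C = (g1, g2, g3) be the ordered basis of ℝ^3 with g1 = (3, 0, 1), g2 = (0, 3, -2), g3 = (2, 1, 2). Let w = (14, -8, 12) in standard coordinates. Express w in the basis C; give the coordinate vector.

(4, -3, 1)

Write w = c_1 g1 + ... + c_3 g3 and solve for the c_i.
Solving this 3x3 system gives c = (4, -3, 1).
Check: 4g1 - 3g2 + g3 = (14, -8, 12).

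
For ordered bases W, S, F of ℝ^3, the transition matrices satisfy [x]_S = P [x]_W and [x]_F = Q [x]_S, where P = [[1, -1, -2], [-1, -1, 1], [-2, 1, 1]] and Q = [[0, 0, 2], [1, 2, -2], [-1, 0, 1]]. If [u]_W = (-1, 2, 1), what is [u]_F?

Apply P to get S-coordinates (-5, 0, 5), then Q to get F-coordinates.
The result is [u]_F = (10, -15, 10).

(10, -15, 10)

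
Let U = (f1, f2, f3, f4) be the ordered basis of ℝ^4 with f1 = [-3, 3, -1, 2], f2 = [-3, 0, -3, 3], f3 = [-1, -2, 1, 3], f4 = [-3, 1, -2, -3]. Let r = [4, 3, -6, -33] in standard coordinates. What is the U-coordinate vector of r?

We seek scalars with c_1 f1 + ... + c_4 f4 = r; equivalently solve M c = r where the columns of M are f1, ..., f4.
Row-reducing the augmented matrix [M | r] gives c = (-3, -1, -4, 4).
Check: -3f1 - f2 - 4f3 + 4f4 = [4, 3, -6, -33].

[-3, -1, -4, 4]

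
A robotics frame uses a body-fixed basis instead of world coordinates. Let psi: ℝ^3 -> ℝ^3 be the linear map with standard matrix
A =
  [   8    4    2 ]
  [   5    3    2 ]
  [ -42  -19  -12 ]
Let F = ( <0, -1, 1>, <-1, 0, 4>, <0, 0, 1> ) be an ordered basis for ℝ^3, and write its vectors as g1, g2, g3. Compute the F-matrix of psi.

With P the matrix whose columns are g1, ..., g3, [psi]_F = P^(-1) A P.
Column by column: psi(g1) = A g1 = <-2, -1, 7>; its F-coordinates <1, 2, -2> give column 1.
Continuing for each basis vector yields [psi]_F = [[1, -3, -2], [2, 0, -2], [-2, -3, -2]].

[[1, -3, -2], [2, 0, -2], [-2, -3, -2]]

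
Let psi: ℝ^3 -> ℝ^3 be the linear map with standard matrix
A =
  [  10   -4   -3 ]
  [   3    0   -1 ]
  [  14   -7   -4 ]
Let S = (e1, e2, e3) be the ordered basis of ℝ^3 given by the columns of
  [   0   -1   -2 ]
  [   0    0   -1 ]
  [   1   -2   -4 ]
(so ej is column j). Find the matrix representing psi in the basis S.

[[2, 2, 3], [1, 2, 0], [1, 1, 2]]

With P the matrix whose columns are e1, ..., e3, [psi]_S = P^(-1) A P.
Column by column: psi(e1) = A e1 = (-3, -1, -4); its S-coordinates (2, 1, 1) give column 1.
Continuing for each basis vector yields [psi]_S = [[2, 2, 3], [1, 2, 0], [1, 1, 2]].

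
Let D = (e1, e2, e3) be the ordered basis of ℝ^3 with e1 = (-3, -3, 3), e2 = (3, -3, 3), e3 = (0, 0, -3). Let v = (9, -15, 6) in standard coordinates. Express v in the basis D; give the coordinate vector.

Write v = c_1 e1 + ... + c_3 e3 and solve for the c_i.
Row-reducing the augmented matrix [M | v] gives c = (1, 4, 3).
Check: e1 + 4e2 + 3e3 = (9, -15, 6).

(1, 4, 3)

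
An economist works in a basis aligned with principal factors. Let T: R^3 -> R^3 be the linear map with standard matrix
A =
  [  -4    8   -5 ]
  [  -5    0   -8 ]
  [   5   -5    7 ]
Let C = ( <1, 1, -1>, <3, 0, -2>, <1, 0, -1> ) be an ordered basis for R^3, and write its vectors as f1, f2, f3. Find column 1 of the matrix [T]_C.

Compute T(f1) = A f1 = <9, 3, -7> in standard coordinates.
Then write this in C-coordinates: solve for y in y_1 f1 + ... + y_3 f3 = <9, 3, -7>.
This gives y = <3, 2, 0>, which is column 1 of [T]_C.

<3, 2, 0>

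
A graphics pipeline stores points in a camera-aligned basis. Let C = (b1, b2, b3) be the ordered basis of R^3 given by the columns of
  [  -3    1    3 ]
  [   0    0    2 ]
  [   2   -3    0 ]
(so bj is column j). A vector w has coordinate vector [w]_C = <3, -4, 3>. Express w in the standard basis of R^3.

<-4, 6, 18>

By definition w = 3b1 - 4b2 + 3b3.
Summing componentwise gives <-4, 6, 18>.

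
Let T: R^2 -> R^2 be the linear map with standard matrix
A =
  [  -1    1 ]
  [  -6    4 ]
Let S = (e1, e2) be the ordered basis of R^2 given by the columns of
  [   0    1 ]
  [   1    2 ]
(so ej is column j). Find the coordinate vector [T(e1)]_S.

Column 1 of [T]_S is the S-coordinate vector of T(e1).
In standard coordinates T(e1) = A e1 = [1, 4].
Converting to S: [1, 4] = 2e1 + e2, so the coordinate vector is [2, 1].

[2, 1]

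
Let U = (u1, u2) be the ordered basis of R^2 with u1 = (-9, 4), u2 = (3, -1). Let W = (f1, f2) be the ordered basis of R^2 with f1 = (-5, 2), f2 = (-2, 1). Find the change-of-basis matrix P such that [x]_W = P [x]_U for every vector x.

[[1, -1], [2, 1]]

Let M have columns uj and N have columns fj. Then for every x, N [x]_W = x = M [x]_U, so P = N^(-1) M.
Since det N = -1, N^(-1) has integer entries; multiplying gives P = [[1, -1], [2, 1]].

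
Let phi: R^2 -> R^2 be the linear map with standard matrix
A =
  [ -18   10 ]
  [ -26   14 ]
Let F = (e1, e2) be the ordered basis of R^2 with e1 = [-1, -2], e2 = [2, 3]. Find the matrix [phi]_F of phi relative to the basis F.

[[-2, 2], [-2, -2]]

With P the matrix whose columns are e1, e2, [phi]_F = P^(-1) A P.
Column by column: phi(e1) = A e1 = [-2, -2]; its F-coordinates [-2, -2] give column 1.
Continuing for each basis vector yields [phi]_F = [[-2, 2], [-2, -2]].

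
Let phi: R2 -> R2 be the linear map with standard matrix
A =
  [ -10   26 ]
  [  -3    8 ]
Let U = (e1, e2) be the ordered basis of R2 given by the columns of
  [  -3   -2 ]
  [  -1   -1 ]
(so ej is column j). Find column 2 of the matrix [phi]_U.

Compute phi(e2) = A e2 = (-6, -2) in standard coordinates.
Then write this in U-coordinates: solve for y in y_1 e1 + y_2 e2 = (-6, -2).
This gives y = (2, 0), which is column 2 of [phi]_U.

(2, 0)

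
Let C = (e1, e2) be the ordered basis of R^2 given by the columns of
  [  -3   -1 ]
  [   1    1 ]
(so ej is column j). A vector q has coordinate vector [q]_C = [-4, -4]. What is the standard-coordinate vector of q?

[16, -8]

By definition q = -4e1 - 4e2.
Summing componentwise gives [16, -8].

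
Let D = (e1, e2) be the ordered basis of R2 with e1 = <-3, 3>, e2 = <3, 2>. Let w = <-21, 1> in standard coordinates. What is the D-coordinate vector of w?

<3, -4>

We seek scalars with c_1 e1 + c_2 e2 = w; equivalently solve M c = w where the columns of M are e1, e2.
System: -3c_1 + 3c_2 = -21, 3c_1 + 2c_2 = 1; solving gives c_1 = 3, c_2 = -4.
Check: 3e1 - 4e2 = <-21, 1>.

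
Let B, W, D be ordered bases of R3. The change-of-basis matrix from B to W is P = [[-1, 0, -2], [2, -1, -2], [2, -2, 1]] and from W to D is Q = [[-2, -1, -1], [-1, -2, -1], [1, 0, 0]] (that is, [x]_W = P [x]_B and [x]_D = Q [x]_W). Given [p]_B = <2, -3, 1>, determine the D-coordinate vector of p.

Apply P to get W-coordinates <-4, 5, 11>, then Q to get D-coordinates.
The result is [p]_D = <-8, -17, -4>.

<-8, -17, -4>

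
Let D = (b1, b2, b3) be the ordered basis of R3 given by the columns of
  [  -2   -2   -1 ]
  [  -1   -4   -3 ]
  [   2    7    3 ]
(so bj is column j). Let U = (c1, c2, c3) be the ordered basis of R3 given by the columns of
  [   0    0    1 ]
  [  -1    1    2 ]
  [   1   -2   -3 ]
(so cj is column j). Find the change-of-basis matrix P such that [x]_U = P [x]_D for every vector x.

Take x = bj: its D-coordinates are the j-th standard unit vector, so P e_j — column j of P — equals [bj]_U.
b1 = -2c1 + c2 - 2c3, giving column 1 = [-2, 1, -2]; repeating for each j gives P = [[-2, -1, 2], [1, -1, 1], [-2, -2, -1]].

[[-2, -1, 2], [1, -1, 1], [-2, -2, -1]]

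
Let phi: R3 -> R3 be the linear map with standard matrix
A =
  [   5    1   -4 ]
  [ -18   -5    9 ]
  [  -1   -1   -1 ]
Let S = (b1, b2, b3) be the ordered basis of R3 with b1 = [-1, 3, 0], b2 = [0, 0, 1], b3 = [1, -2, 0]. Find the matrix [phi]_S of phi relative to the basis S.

[[-1, 1, -2], [-2, -1, 1], [-3, -3, 1]]

Let P have columns b1, ..., b3. Then [phi]_S = P^(-1) A P.
Here det P = 1, so P^(-1) is integer; computing A P first and then P^(-1)(A P) gives [[-1, 1, -2], [-2, -1, 1], [-3, -3, 1]].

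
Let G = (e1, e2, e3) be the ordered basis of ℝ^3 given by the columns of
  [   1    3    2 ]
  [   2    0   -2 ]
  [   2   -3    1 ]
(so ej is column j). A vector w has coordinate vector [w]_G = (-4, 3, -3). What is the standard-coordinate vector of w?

w = M [w]_G, where M has columns e1, ..., e3.
Carrying out the matrix-vector product, w = (-1, -2, -20).

(-1, -2, -20)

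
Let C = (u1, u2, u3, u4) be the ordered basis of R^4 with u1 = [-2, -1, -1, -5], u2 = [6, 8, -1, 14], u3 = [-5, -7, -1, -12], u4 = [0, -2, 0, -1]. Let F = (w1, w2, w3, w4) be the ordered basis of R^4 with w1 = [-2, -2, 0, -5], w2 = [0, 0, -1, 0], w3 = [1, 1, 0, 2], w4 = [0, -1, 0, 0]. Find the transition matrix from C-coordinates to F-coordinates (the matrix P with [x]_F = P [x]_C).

Column j of P is [uj]_F, since P maps C-coordinates to F-coordinates.
Expressing u1 in F: u1 = w1 + w2 + 0·w3 - w4, so column 1 of P is [1, 1, 0, -1].
Doing the same for each uj gives P = [[1, -2, 2, 1], [1, 1, 1, 0], [0, 2, -1, 2], [-1, -2, 2, 2]].

[[1, -2, 2, 1], [1, 1, 1, 0], [0, 2, -1, 2], [-1, -2, 2, 2]]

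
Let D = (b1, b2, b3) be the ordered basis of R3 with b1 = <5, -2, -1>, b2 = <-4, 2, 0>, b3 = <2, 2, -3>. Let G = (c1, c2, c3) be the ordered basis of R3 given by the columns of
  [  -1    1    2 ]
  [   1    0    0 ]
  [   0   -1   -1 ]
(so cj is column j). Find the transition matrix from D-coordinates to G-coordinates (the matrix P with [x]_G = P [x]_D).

Column j of P is [bj]_G, since P maps D-coordinates to G-coordinates.
Expressing b1 in G: b1 = -2c1 - c2 + 2c3, so column 1 of P is <-2, -1, 2>.
Doing the same for each bj gives P = [[-2, 2, 2], [-1, 2, 2], [2, -2, 1]].

[[-2, 2, 2], [-1, 2, 2], [2, -2, 1]]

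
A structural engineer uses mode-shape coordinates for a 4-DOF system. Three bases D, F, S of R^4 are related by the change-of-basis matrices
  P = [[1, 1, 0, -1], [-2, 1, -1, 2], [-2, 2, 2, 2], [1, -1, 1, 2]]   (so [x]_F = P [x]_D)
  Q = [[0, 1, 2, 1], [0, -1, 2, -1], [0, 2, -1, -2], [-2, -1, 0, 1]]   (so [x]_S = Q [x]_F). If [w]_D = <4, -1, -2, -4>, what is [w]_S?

First [w]_F = P [w]_D = <7, -15, -22, -5>.
Then [w]_S = Q [w]_F = <-64, -24, 2, -4>.

<-64, -24, 2, -4>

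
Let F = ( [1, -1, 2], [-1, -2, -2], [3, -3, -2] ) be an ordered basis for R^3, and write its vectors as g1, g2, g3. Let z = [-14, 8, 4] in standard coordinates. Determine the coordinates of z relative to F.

[0, 2, -4]

Write z = c_1 g1 + ... + c_3 g3 and solve for the c_i.
Gaussian elimination on [M | z] yields c = (0, 2, -4).
Check: 0·g1 + 2g2 - 4g3 = [-14, 8, 4].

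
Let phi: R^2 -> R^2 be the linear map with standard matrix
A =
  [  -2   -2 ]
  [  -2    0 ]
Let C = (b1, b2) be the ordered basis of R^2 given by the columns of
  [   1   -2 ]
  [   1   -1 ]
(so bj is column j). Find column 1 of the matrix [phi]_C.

(0, 2)

Compute phi(b1) = A b1 = (-4, -2) in standard coordinates.
Then write this in C-coordinates: solve for y in y_1 b1 + y_2 b2 = (-4, -2).
This gives y = (0, 2), which is column 1 of [phi]_C.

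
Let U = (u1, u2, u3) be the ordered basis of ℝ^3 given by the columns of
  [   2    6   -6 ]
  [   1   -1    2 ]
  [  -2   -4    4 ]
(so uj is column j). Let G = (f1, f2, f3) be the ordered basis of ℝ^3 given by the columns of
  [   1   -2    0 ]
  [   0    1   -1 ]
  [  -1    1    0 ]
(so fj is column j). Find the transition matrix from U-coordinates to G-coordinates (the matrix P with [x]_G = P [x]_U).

[[2, 2, -2], [0, -2, 2], [-1, -1, 0]]

Take x = uj: its U-coordinates are the j-th standard unit vector, so P e_j — column j of P — equals [uj]_G.
u1 = 2f1 + 0·f2 - f3, giving column 1 = <2, 0, -1>; repeating for each j gives P = [[2, 2, -2], [0, -2, 2], [-1, -1, 0]].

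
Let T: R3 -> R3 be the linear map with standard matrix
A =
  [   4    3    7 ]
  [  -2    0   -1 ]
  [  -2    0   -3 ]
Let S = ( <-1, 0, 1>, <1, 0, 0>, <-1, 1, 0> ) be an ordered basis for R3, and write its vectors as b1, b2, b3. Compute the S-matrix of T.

Let P have columns b1, ..., b3. Then [T]_S = P^(-1) A P.
Here det P = 1, so P^(-1) is integer; computing A P first and then P^(-1)(A P) gives [[-1, -2, 2], [3, 0, 3], [1, -2, 2]].

[[-1, -2, 2], [3, 0, 3], [1, -2, 2]]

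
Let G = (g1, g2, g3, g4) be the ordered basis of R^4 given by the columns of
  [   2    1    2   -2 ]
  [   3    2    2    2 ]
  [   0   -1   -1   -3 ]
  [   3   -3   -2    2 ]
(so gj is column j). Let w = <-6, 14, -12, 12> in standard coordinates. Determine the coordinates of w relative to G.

We seek scalars with c_1 g1 + ... + c_4 g4 = w; equivalently solve M c = w where the columns of M are g1, ..., g4.
Gaussian elimination on [M | w] yields c = (2, 2, -2, 4).
Check: 2g1 + 2g2 - 2g3 + 4g4 = <-6, 14, -12, 12>.

<2, 2, -2, 4>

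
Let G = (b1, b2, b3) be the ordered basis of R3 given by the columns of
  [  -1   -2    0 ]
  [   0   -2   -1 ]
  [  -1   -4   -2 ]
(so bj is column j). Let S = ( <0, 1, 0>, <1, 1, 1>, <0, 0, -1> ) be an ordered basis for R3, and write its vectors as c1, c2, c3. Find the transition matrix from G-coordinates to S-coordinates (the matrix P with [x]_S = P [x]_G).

[[1, 0, -1], [-1, -2, 0], [0, 2, 2]]

Take x = bj: its G-coordinates are the j-th standard unit vector, so P e_j — column j of P — equals [bj]_S.
b1 = c1 - c2 + 0·c3, giving column 1 = <1, -1, 0>; repeating for each j gives P = [[1, 0, -1], [-1, -2, 0], [0, 2, 2]].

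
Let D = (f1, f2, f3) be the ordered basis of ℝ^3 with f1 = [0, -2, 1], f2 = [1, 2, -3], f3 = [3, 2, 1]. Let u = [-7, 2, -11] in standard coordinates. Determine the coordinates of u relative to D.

[-2, 2, -3]

Write u = c_1 f1 + ... + c_3 f3 and solve for the c_i.
Solving this 3x3 system gives c = (-2, 2, -3).
Check: -2f1 + 2f2 - 3f3 = [-7, 2, -11].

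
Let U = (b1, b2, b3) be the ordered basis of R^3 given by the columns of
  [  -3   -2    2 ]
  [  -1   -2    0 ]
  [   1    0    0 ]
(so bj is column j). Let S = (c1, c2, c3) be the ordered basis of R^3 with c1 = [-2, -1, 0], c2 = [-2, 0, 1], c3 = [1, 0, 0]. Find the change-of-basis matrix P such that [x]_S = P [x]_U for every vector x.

Take x = bj: its U-coordinates are the j-th standard unit vector, so P e_j — column j of P — equals [bj]_S.
b1 = c1 + c2 + c3, giving column 1 = [1, 1, 1]; repeating for each j gives P = [[1, 2, 0], [1, 0, 0], [1, 2, 2]].

[[1, 2, 0], [1, 0, 0], [1, 2, 2]]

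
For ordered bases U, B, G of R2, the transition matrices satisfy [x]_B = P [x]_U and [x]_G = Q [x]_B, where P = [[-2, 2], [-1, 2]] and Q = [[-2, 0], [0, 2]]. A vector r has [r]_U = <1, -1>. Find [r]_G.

<8, -6>

First [r]_B = P [r]_U = <-4, -3>.
Then [r]_G = Q [r]_B = <8, -6>.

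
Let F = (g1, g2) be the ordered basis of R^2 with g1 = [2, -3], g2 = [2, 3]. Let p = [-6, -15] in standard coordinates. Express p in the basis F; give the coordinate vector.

Write p = c_1 g1 + c_2 g2 and solve for the c_i.
System: 2c_1 + 2c_2 = -6, -3c_1 + 3c_2 = -15; solving gives c_1 = 1, c_2 = -4.
Check: g1 - 4g2 = [-6, -15].

[1, -4]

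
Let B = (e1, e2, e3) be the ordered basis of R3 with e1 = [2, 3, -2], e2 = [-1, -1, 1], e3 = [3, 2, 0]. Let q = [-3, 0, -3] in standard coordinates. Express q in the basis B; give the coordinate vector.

Write q = c_1 e1 + ... + c_3 e3 and solve for the c_i.
Row-reducing the augmented matrix [M | q] gives c = (1, -1, -2).
Check: e1 - e2 - 2e3 = [-3, 0, -3].

[1, -1, -2]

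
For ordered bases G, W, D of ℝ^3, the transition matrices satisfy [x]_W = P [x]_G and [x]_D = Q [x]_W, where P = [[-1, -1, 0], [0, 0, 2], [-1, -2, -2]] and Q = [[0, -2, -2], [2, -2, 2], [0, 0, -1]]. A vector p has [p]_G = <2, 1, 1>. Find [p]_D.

<8, -22, 6>

First [p]_W = P [p]_G = <-3, 2, -6>.
Then [p]_D = Q [p]_W = <8, -22, 6>.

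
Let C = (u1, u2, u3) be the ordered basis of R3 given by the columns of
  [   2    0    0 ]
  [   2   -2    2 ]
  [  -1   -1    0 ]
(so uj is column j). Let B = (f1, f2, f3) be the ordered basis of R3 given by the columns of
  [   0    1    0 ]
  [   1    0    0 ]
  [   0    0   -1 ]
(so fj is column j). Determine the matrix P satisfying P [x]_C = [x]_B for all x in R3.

[[2, -2, 2], [2, 0, 0], [1, 1, 0]]

Let M have columns uj and N have columns fj. Then for every x, N [x]_B = x = M [x]_C, so P = N^(-1) M.
Since det N = 1, N^(-1) has integer entries; multiplying gives P = [[2, -2, 2], [2, 0, 0], [1, 1, 0]].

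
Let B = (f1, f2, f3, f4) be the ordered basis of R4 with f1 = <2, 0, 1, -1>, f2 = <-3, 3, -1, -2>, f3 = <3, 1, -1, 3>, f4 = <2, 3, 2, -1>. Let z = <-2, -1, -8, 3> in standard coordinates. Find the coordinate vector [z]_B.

[z]_B is the unique c with M c = z, where M has columns f1, ..., f4.
Solving this 4x4 system gives c = (2, 2, 2, -3).
Check: 2f1 + 2f2 + 2f3 - 3f4 = <-2, -1, -8, 3>.

<2, 2, 2, -3>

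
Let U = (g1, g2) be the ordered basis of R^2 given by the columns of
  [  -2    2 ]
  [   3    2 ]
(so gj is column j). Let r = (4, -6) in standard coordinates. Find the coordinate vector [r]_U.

(-2, 0)

We seek scalars with c_1 g1 + c_2 g2 = r; equivalently solve M c = r where the columns of M are g1, g2.
System: -2c_1 + 2c_2 = 4, 3c_1 + 2c_2 = -6; solving gives c_1 = -2, c_2 = 0.
Check: -2g1 + 0·g2 = (4, -6).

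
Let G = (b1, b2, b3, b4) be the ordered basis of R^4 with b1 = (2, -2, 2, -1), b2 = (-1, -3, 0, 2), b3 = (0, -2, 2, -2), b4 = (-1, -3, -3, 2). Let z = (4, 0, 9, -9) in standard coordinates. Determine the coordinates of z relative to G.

[z]_G is the unique c with M c = z, where M has columns b1, ..., b4.
Gaussian elimination on [M | z] yields c = (1, -1, 2, -1).
Check: b1 - b2 + 2b3 - b4 = (4, 0, 9, -9).

(1, -1, 2, -1)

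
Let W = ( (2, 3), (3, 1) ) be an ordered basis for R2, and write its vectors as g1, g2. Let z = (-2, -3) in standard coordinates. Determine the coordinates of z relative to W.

We seek scalars with c_1 g1 + c_2 g2 = z; equivalently solve M c = z where the columns of M are g1, g2.
System: 2c_1 + 3c_2 = -2, 3c_1 + c_2 = -3; solving gives c_1 = -1, c_2 = 0.
Check: -g1 + 0·g2 = (-2, -3).

(-1, 0)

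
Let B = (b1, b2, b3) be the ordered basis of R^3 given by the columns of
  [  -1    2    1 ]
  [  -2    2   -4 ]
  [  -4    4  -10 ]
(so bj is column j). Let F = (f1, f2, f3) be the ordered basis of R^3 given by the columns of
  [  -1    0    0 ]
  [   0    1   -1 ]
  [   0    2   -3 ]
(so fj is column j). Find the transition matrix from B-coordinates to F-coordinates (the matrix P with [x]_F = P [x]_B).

Column j of P is [bj]_F, since P maps B-coordinates to F-coordinates.
Expressing b1 in F: b1 = f1 - 2f2 + 0·f3, so column 1 of P is <1, -2, 0>.
Doing the same for each bj gives P = [[1, -2, -1], [-2, 2, -2], [0, 0, 2]].

[[1, -2, -1], [-2, 2, -2], [0, 0, 2]]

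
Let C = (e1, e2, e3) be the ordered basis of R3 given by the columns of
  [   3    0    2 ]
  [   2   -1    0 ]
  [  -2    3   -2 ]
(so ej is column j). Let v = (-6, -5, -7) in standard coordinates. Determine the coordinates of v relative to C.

(-4, -3, 3)

We seek scalars with c_1 e1 + ... + c_3 e3 = v; equivalently solve M c = v where the columns of M are e1, ..., e3.
Solving this 3x3 system gives c = (-4, -3, 3).
Check: -4e1 - 3e2 + 3e3 = (-6, -5, -7).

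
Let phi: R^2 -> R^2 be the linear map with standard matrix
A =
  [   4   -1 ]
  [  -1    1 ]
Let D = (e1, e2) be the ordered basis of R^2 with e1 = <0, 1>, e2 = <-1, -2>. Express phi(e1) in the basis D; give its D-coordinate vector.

Compute phi(e1) = A e1 = <-1, 1> in standard coordinates.
Then write this in D-coordinates: solve for y in y_1 e1 + y_2 e2 = <-1, 1>.
This gives y = <3, 1>, which is column 1 of [phi]_D.

<3, 1>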